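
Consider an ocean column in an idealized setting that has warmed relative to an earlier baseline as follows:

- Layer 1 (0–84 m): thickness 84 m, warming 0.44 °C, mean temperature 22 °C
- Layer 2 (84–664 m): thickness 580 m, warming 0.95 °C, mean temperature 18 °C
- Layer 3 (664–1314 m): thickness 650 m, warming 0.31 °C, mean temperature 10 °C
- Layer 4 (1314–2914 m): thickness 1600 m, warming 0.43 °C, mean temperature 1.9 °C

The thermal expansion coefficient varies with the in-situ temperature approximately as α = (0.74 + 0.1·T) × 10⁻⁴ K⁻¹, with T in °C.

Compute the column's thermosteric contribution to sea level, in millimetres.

250 mm of thermosteric rise

Layer 1: α = (0.74 + 0.1×22)×10⁻⁴ = 2.94×10⁻⁴ K⁻¹
Layer 2: α = (0.74 + 0.1×18)×10⁻⁴ = 2.54×10⁻⁴ K⁻¹
Layer 3: α = (0.74 + 0.1×10)×10⁻⁴ = 1.74×10⁻⁴ K⁻¹
Layer 4: α = (0.74 + 0.1×1.9)×10⁻⁴ = 0.93×10⁻⁴ K⁻¹
0–84 m: 2.94×10⁻⁴ × 84 × 0.44 = 0.01086624 m
580 × 2.54×10⁻⁴ × 0.95 = 0.139954 m
650 × 0.31 × 1.74×10⁻⁴ = 0.035061 m
0.43 × 1600 × 0.93×10⁻⁴ = 0.063984 m
Δh = 0.01086624 + 0.139954 + 0.035061 + 0.063984 = 0.24986524 m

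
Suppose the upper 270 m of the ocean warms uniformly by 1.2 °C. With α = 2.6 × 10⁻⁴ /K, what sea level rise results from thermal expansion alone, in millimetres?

84.2 mm

Δh = αΔT·H = 2.6×10⁻⁴ × 1.2 × 270 = 0.08424 m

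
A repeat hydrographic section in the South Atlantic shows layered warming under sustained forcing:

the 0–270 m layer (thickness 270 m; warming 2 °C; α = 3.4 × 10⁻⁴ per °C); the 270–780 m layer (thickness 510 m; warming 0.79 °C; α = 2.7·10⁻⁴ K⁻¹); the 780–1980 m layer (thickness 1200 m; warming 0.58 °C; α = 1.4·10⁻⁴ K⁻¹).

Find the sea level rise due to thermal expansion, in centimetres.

Layer 1: 270 × 3.4×10⁻⁴ × 2 = 0.18360 m
270–780 m: 510 × 0.79 × 2.7×10⁻⁴ = 0.108783 m
Layer 3: 1200 × 1.4×10⁻⁴ × 0.58 = 0.09744 m
Δh = 0.18360 + 0.108783 + 0.09744 = 0.389823 m ≈ 39.0 cm

39.0 cm of thermosteric rise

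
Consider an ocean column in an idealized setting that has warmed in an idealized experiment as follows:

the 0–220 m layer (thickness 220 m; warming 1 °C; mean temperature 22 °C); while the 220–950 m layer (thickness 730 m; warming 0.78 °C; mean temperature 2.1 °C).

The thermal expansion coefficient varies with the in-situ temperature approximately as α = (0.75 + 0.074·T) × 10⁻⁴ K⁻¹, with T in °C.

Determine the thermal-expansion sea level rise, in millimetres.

Δh = 104 mm

Layer 1: α = (0.75 + 0.074×22)×10⁻⁴ = 2.378×10⁻⁴ K⁻¹
Layer 2: α = (0.75 + 0.074×2.1)×10⁻⁴ = 0.9054×10⁻⁴ K⁻¹
1 × 2.378×10⁻⁴ × 220 = 0.052316 m
220–950 m: 730 × 0.78 × 0.9054×10⁻⁴ = 0.051553476 m
Δh = 0.052316 + 0.051553476 = 0.103869476 m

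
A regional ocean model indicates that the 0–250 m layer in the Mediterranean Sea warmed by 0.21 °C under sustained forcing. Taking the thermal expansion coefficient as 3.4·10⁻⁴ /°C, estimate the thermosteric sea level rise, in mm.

Δh = αΔT·H = 3.4×10⁻⁴ × 0.21 × 250 = 0.01785 m

about 17.9 mm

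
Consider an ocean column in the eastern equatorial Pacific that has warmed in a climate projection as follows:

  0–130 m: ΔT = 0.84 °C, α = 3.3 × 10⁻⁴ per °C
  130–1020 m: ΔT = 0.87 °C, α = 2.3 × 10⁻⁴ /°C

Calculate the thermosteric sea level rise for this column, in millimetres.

0–130 m: 130 × 3.3×10⁻⁴ × 0.84 = 0.036036 m
Layer 2: 2.3×10⁻⁴ × 890 × 0.87 = 0.178089 m
Δh = 0.036036 + 0.178089 = 0.214125 m

210 mm of thermosteric rise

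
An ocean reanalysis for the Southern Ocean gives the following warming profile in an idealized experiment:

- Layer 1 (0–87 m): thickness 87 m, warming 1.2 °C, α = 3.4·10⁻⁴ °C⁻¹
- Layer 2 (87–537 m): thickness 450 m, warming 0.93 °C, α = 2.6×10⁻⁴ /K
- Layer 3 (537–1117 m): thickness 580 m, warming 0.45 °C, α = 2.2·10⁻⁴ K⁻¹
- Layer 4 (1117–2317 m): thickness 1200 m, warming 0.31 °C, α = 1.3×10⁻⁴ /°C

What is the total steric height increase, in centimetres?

1.2 × 87 × 3.4×10⁻⁴ = 0.035496 m
87–537 m: 2.6×10⁻⁴ × 0.93 × 450 = 0.10881 m
537–1117 m: 580 × 0.45 × 2.2×10⁻⁴ = 0.05742 m
Layer 4: 1.3×10⁻⁴ × 0.31 × 1200 = 0.04836 m
Δh = 0.035496 + 0.10881 + 0.05742 + 0.04836 = 0.250086 m

about 25.0 cm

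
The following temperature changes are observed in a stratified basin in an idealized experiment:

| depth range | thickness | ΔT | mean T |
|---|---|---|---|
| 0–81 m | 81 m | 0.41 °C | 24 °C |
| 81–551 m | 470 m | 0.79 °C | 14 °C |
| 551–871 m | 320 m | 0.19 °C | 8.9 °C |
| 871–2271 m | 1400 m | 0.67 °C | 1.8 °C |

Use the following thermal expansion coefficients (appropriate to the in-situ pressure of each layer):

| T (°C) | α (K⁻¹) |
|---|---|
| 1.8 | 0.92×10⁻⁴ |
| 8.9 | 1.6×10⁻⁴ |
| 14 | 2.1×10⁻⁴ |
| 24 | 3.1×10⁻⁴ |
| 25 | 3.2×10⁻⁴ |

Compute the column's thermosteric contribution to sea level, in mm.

180 mm of thermosteric rise

Layer 1 at 24 °C → α = 3.1×10⁻⁴ K⁻¹
Layer 2 at 14 °C → α = 2.1×10⁻⁴ K⁻¹
Layer 3 at 8.9 °C → α = 1.6×10⁻⁴ K⁻¹
Layer 4 at 1.8 °C → α = 0.92×10⁻⁴ K⁻¹
0–81 m: 3.1×10⁻⁴ × 81 × 0.41 = 0.0102951 m
81–551 m: 2.1×10⁻⁴ × 0.79 × 470 = 0.077973 m
320 × 0.19 × 1.6×10⁻⁴ = 0.009728 m
Layer 4: 1400 × 0.92×10⁻⁴ × 0.67 = 0.086296 m
Δh = 0.0102951 + 0.077973 + 0.009728 + 0.086296 = 0.1842921 m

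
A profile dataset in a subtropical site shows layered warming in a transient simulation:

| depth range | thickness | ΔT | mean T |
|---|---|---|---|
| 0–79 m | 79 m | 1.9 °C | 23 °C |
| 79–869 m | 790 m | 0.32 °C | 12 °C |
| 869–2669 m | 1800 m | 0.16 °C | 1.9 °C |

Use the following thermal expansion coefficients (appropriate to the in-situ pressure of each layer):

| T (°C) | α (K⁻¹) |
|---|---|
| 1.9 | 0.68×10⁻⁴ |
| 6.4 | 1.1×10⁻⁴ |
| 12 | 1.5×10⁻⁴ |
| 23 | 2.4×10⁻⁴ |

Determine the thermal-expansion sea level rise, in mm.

Layer 1 at 23 °C → α = 2.4×10⁻⁴ K⁻¹
Layer 2 at 12 °C → α = 1.5×10⁻⁴ K⁻¹
Layer 3 at 1.9 °C → α = 0.68×10⁻⁴ K⁻¹
Layer 1: 1.9 × 2.4×10⁻⁴ × 79 = 0.036024 m
79–869 m: 790 × 1.5×10⁻⁴ × 0.32 = 0.03792 m
Layer 3: 0.68×10⁻⁴ × 1800 × 0.16 = 0.019584 m
Δh = 0.036024 + 0.03792 + 0.019584 = 0.093528 m

93.5 mm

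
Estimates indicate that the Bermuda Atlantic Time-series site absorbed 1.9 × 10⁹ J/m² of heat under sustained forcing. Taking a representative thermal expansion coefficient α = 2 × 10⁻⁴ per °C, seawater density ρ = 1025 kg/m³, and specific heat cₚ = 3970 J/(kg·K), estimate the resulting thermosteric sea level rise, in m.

Δh = αQ/(ρcₚ) = 2×10⁻⁴ × 1.9×10⁹ / (1025 × 3970) ≈ 0.093383 m

about 0.0934 m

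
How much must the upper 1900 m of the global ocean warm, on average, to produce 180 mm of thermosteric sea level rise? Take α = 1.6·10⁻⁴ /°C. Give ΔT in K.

0.592 K

ΔT = Δh/(αH) = 0.18 / (1.6×10⁻⁴ × 1900) ≈ 0.5921 K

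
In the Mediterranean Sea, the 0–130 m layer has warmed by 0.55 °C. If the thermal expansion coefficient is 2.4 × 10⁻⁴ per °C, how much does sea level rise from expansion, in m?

about 0.0172 m

Δh = αΔT·H = 2.4×10⁻⁴ × 0.55 × 130 = 0.01716 m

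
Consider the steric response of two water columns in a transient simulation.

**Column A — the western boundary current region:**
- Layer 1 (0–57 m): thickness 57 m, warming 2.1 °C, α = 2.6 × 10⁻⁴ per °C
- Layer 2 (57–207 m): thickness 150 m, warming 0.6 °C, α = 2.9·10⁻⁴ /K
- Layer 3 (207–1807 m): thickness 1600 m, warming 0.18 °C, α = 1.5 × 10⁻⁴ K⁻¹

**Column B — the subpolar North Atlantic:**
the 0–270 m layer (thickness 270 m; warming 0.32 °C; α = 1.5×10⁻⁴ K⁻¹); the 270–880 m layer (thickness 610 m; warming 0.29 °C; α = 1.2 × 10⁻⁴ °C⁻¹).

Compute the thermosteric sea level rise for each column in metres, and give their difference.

A: 0.100 m; B: 0.0342 m; difference 0.0662 m

A 0–57 m: 2.1 × 57 × 2.6×10⁻⁴ = 0.031122 m
A 150 × 0.6 × 2.9×10⁻⁴ = 0.02610 m
A Layer 3: 1.5×10⁻⁴ × 0.18 × 1600 = 0.04320 m
A total: 0.100422 m
B 270 × 1.5×10⁻⁴ × 0.32 = 0.01296 m
B 0.29 × 1.2×10⁻⁴ × 610 = 0.021228 m
B total: 0.034188 m
Difference: 0.100422 − 0.034188 = 0.066234 m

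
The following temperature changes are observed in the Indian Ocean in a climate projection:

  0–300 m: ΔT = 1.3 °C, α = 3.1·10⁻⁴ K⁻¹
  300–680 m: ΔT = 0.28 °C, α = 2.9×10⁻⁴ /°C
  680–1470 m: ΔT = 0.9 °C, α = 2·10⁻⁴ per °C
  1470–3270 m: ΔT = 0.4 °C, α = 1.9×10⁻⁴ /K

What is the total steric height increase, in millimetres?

Δh = 431 mm

Layer 1: 300 × 3.1×10⁻⁴ × 1.3 = 0.12090 m
Layer 2: 2.9×10⁻⁴ × 0.28 × 380 = 0.030856 m
680–1470 m: 790 × 2×10⁻⁴ × 0.9 = 0.14220 m
Layer 4: 0.4 × 1800 × 1.9×10⁻⁴ = 0.13680 m
Δh = 0.12090 + 0.030856 + 0.14220 + 0.13680 = 0.430756 m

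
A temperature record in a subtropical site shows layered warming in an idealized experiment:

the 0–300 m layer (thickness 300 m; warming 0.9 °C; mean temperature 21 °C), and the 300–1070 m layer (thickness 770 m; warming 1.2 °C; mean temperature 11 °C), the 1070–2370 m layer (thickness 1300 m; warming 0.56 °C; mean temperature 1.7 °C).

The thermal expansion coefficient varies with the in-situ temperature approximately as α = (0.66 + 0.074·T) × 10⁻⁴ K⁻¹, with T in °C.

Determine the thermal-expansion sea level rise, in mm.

Layer 1: α = (0.66 + 0.074×21)×10⁻⁴ = 2.214×10⁻⁴ K⁻¹
Layer 2: α = (0.66 + 0.074×11)×10⁻⁴ = 1.474×10⁻⁴ K⁻¹
Layer 3: α = (0.66 + 0.074×1.7)×10⁻⁴ = 0.7858×10⁻⁴ K⁻¹
300 × 2.214×10⁻⁴ × 0.9 = 0.059778 m
Layer 2: 1.2 × 1.474×10⁻⁴ × 770 = 0.1361976 m
Layer 3: 0.56 × 1300 × 0.7858×10⁻⁴ = 0.05720624 m
Δh = 0.059778 + 0.1361976 + 0.05720624 = 0.25318184 m ≈ 253 mm

253 mm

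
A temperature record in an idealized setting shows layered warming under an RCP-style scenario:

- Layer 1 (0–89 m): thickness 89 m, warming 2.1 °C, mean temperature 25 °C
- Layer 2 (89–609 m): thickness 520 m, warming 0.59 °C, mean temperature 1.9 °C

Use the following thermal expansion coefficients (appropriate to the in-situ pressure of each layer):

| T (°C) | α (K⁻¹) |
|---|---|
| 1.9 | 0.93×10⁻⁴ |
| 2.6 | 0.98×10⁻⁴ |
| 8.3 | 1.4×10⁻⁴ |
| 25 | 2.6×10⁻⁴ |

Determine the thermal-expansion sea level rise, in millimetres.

Layer 1 at 25 °C → α = 2.6×10⁻⁴ K⁻¹
Layer 2 at 1.9 °C → α = 0.93×10⁻⁴ K⁻¹
2.1 × 89 × 2.6×10⁻⁴ = 0.048594 m
Layer 2: 0.59 × 520 × 0.93×10⁻⁴ = 0.0285324 m
Δh = 0.048594 + 0.0285324 = 0.0771264 m ≈ 77.1 mm

77.1 mm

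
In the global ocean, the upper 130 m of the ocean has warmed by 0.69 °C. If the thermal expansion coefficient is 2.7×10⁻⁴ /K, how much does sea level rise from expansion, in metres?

0.0242 m

Δh = αΔT·H = 2.7×10⁻⁴ × 0.69 × 130 = 0.024219 m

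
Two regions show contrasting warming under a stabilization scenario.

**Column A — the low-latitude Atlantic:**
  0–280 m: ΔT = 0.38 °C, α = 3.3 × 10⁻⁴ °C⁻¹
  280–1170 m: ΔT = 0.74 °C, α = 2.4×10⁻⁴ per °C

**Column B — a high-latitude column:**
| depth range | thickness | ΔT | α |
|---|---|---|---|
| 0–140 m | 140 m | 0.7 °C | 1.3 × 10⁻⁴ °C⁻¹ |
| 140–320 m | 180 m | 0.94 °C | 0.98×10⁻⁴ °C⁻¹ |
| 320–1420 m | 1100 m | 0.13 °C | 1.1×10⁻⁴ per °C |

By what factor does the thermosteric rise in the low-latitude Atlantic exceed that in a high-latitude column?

A Layer 1: 0.38 × 280 × 3.3×10⁻⁴ = 0.035112 m
A Layer 2: 2.4×10⁻⁴ × 0.74 × 890 = 0.158064 m
A total: 0.193176 m
B 0.7 × 1.3×10⁻⁴ × 140 = 0.01274 m
B 180 × 0.98×10⁻⁴ × 0.94 = 0.0165816 m
B 1.1×10⁻⁴ × 1100 × 0.13 = 0.01573 m
B total: 0.0450516 m
Ratio: 0.193176 / 0.0450516 ≈ 4.288

4.29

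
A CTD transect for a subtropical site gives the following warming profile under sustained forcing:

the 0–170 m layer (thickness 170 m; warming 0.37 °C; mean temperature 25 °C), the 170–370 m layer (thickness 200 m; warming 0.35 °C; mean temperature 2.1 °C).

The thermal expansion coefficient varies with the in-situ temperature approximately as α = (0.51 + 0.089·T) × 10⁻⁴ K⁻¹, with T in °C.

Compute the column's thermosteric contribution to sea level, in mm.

Δh = 22.1 mm

Layer 1: α = (0.51 + 0.089×25)×10⁻⁴ = 2.735×10⁻⁴ K⁻¹
Layer 2: α = (0.51 + 0.089×2.1)×10⁻⁴ = 0.6969×10⁻⁴ K⁻¹
2.735×10⁻⁴ × 170 × 0.37 = 0.01720315 m
Layer 2: 0.6969×10⁻⁴ × 200 × 0.35 = 0.0048783 m
Δh = 0.01720315 + 0.0048783 = 0.02208145 m ≈ 22.1 mm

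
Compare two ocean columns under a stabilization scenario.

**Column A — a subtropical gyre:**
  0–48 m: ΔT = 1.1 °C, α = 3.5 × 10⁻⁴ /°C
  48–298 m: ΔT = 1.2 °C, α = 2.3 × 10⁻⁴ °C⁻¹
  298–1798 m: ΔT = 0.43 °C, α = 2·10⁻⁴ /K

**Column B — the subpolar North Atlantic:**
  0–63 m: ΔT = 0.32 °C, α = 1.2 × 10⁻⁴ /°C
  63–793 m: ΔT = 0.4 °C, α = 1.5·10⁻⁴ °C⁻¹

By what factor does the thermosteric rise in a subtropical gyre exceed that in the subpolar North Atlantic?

a factor of 4.68

A Layer 1: 1.1 × 3.5×10⁻⁴ × 48 = 0.01848 m
A 2.3×10⁻⁴ × 1.2 × 250 = 0.06900 m
A Layer 3: 0.43 × 1500 × 2×10⁻⁴ = 0.12900 m
A total: 0.21648 m
B 0.32 × 63 × 1.2×10⁻⁴ = 0.0024192 m
B 1.5×10⁻⁴ × 730 × 0.4 = 0.04380 m
B total: 0.0462192 m
Ratio: 0.21648 / 0.0462192 ≈ 4.684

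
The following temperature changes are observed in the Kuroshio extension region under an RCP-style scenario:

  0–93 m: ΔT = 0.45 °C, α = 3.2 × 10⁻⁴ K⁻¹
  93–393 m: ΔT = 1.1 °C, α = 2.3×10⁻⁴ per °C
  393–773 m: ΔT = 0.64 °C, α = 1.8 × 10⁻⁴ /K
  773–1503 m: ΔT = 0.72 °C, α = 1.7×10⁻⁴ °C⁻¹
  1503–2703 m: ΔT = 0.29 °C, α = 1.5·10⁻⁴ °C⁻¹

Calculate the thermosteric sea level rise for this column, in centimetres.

0.45 × 3.2×10⁻⁴ × 93 = 0.013392 m
300 × 2.3×10⁻⁴ × 1.1 = 0.07590 m
1.8×10⁻⁴ × 0.64 × 380 = 0.043776 m
Layer 4: 1.7×10⁻⁴ × 0.72 × 730 = 0.089352 m
1503–2703 m: 0.29 × 1.5×10⁻⁴ × 1200 = 0.05220 m
Δh = 0.013392 + 0.07590 + 0.043776 + 0.089352 + 0.05220 = 0.27462 m ≈ 27 cm

Δh ≈ 27 cm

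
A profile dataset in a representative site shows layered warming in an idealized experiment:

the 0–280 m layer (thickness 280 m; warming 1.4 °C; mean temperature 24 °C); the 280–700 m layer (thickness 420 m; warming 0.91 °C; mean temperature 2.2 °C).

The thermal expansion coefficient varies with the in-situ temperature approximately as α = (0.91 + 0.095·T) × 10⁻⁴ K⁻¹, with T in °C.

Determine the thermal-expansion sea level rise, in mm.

Layer 1: α = (0.91 + 0.095×24)×10⁻⁴ = 3.19×10⁻⁴ K⁻¹
Layer 2: α = (0.91 + 0.095×2.2)×10⁻⁴ = 1.119×10⁻⁴ K⁻¹
3.19×10⁻⁴ × 280 × 1.4 = 0.125048 m
420 × 1.119×10⁻⁴ × 0.91 = 0.04276818 m
Δh = 0.125048 + 0.04276818 = 0.16781618 m ≈ 170 mm

Δh ≈ 170 mm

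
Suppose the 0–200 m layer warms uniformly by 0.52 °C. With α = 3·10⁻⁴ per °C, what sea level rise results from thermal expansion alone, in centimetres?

Δh = 3.12 cm

Δh = αΔT·H = 3×10⁻⁴ × 0.52 × 200 = 0.03120 m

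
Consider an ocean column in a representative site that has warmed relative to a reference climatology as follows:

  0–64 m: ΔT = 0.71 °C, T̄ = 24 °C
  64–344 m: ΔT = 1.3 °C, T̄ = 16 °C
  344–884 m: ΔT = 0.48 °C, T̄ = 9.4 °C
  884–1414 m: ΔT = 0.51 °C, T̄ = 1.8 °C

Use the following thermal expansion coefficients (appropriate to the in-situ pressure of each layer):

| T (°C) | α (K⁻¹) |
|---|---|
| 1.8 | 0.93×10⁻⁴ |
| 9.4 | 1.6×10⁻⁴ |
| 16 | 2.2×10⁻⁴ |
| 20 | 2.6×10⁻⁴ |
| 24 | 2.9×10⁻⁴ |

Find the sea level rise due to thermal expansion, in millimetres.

Layer 1 at 24 °C → α = 2.9×10⁻⁴ K⁻¹
Layer 2 at 16 °C → α = 2.2×10⁻⁴ K⁻¹
Layer 3 at 9.4 °C → α = 1.6×10⁻⁴ K⁻¹
Layer 4 at 1.8 °C → α = 0.93×10⁻⁴ K⁻¹
0–64 m: 0.71 × 64 × 2.9×10⁻⁴ = 0.0131776 m
Layer 2: 2.2×10⁻⁴ × 280 × 1.3 = 0.08008 m
Layer 3: 540 × 1.6×10⁻⁴ × 0.48 = 0.041472 m
Layer 4: 0.51 × 530 × 0.93×10⁻⁴ = 0.0251379 m
Δh = 0.0131776 + 0.08008 + 0.041472 + 0.0251379 = 0.1598675 m

160 mm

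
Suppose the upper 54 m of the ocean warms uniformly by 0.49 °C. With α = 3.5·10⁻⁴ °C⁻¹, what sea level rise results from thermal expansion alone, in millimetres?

Δh = αΔT·H = 3.5×10⁻⁴ × 0.49 × 54 = 0.009261 m

Δh = 9.26 mm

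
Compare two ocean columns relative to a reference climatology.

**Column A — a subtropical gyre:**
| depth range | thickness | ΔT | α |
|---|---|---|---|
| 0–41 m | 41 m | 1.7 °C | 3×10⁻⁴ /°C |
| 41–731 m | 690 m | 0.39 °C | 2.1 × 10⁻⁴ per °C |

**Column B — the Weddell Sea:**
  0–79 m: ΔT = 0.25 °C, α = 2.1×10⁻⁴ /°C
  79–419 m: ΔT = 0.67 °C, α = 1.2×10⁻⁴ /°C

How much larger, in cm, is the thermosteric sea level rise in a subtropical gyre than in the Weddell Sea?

A 41 × 3×10⁻⁴ × 1.7 = 0.02091 m
A 41–731 m: 2.1×10⁻⁴ × 690 × 0.39 = 0.056511 m
A total: 0.077421 m
B Layer 1: 79 × 0.25 × 2.1×10⁻⁴ = 0.0041475 m
B 79–419 m: 0.67 × 340 × 1.2×10⁻⁴ = 0.027336 m
B total: 0.0314835 m
Difference: 0.077421 − 0.0314835 = 0.0459375 m

Δh_A − Δh_B ≈ 4.6 cm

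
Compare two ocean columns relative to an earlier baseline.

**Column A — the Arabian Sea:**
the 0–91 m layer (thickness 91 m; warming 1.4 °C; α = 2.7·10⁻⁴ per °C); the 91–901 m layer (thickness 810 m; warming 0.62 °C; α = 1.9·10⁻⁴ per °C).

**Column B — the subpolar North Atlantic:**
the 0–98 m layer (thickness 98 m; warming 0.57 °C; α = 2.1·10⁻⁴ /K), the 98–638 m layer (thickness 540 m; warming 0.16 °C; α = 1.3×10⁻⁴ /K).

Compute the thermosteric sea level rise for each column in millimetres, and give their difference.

A 0–91 m: 1.4 × 91 × 2.7×10⁻⁴ = 0.034398 m
A Layer 2: 810 × 0.62 × 1.9×10⁻⁴ = 0.095418 m
A total: 0.129816 m
B Layer 1: 0.57 × 98 × 2.1×10⁻⁴ = 0.0117306 m
B 98–638 m: 540 × 1.3×10⁻⁴ × 0.16 = 0.011232 m
B total: 0.0229626 m
Difference: 0.129816 − 0.0229626 = 0.1068534 m

Δh_A ≈ 130 mm, Δh_B ≈ 23 mm; difference ≈ 110 mm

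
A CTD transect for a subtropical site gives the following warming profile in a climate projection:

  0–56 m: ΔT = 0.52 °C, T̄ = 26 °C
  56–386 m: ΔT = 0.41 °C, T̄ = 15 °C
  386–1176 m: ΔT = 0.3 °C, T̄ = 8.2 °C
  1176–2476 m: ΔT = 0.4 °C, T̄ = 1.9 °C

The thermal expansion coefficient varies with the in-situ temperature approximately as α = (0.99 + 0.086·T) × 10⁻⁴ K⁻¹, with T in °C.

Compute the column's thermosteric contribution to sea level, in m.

Layer 1: α = (0.99 + 0.086×26)×10⁻⁴ = 3.226×10⁻⁴ K⁻¹
Layer 2: α = (0.99 + 0.086×15)×10⁻⁴ = 2.28×10⁻⁴ K⁻¹
Layer 3: α = (0.99 + 0.086×8.2)×10⁻⁴ = 1.6952×10⁻⁴ K⁻¹
Layer 4: α = (0.99 + 0.086×1.9)×10⁻⁴ = 1.1534×10⁻⁴ K⁻¹
Layer 1: 56 × 3.226×10⁻⁴ × 0.52 = 0.009394112 m
0.41 × 330 × 2.28×10⁻⁴ = 0.0308484 m
386–1176 m: 0.3 × 790 × 1.6952×10⁻⁴ = 0.04017624 m
Layer 4: 1.1534×10⁻⁴ × 1300 × 0.4 = 0.0599768 m
Δh = 0.009394112 + 0.0308484 + 0.04017624 + 0.0599768 = 0.140395552 m

0.140 m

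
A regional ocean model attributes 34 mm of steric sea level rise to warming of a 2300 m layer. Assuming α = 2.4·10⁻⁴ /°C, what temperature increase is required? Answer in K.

ΔT = Δh/(αH) = 0.034 / (2.4×10⁻⁴ × 2300) ≈ 0.06159 K

about 0.0616 K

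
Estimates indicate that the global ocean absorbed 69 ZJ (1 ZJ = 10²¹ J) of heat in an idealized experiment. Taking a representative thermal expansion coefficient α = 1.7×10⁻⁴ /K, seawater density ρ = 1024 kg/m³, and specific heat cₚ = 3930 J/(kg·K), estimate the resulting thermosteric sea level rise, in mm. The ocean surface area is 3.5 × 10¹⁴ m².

8.33 mm

Per unit area: Q = 69×10²¹ / (3.5×10¹⁴) ≈ 1.971×10⁸ J/m²
Δh = αQ/(ρcₚ) = 1.7×10⁻⁴ × 1.971×10⁸ / (1024 × 3930) ≈ 0.0083261 m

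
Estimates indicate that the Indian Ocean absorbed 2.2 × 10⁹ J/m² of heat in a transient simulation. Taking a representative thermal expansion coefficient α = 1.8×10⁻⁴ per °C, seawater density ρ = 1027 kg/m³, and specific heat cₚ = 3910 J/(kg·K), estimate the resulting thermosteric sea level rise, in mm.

about 98.6 mm

Δh = αQ/(ρcₚ) = 1.8×10⁻⁴ × 2.2×10⁹ / (1027 × 3910) ≈ 0.098616 m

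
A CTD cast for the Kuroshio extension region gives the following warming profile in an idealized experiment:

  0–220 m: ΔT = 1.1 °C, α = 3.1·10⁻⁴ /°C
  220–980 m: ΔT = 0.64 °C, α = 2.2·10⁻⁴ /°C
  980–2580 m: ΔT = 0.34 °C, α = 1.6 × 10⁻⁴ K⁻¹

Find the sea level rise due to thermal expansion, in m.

220 × 1.1 × 3.1×10⁻⁴ = 0.07502 m
Layer 2: 0.64 × 2.2×10⁻⁴ × 760 = 0.107008 m
Layer 3: 1.6×10⁻⁴ × 0.34 × 1600 = 0.08704 m
Δh = 0.07502 + 0.107008 + 0.08704 = 0.269068 m

Δh = 0.27 m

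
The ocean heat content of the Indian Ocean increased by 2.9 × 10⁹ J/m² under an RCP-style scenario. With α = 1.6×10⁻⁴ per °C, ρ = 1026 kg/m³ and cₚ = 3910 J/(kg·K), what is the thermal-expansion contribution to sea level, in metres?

0.116 m of thermosteric rise

Δh = αQ/(ρcₚ) = 1.6×10⁻⁴ × 2.9×10⁹ / (1026 × 3910) ≈ 0.11566 m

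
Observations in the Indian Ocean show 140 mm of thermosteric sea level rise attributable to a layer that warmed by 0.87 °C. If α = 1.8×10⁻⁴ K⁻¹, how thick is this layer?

H = Δh/(αΔT) = 0.14 / (1.8×10⁻⁴ × 0.87) ≈ 894.0 m

about 890 m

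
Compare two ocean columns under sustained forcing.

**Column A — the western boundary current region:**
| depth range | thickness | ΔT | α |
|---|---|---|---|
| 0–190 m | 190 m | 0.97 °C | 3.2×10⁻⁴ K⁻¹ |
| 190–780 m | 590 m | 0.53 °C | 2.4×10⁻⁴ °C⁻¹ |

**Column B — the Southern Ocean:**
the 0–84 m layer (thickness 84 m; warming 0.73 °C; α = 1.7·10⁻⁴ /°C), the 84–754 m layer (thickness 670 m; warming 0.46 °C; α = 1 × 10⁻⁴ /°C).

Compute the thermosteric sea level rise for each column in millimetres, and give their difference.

Δh_A ≈ 134 mm, Δh_B ≈ 41.2 mm; difference ≈ 92.8 mm

A 190 × 3.2×10⁻⁴ × 0.97 = 0.058976 m
A Layer 2: 2.4×10⁻⁴ × 0.53 × 590 = 0.075048 m
A total: 0.134024 m
B Layer 1: 84 × 1.7×10⁻⁴ × 0.73 = 0.0104244 m
B 84–754 m: 670 × 1×10⁻⁴ × 0.46 = 0.03082 m
B total: 0.0412444 m
Difference: 0.134024 − 0.0412444 = 0.0927796 m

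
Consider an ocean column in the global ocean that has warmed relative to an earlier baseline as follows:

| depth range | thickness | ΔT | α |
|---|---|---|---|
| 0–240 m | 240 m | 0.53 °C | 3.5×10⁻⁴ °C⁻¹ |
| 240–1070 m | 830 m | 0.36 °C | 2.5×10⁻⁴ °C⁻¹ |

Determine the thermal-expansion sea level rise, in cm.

0–240 m: 0.53 × 3.5×10⁻⁴ × 240 = 0.04452 m
240–1070 m: 2.5×10⁻⁴ × 0.36 × 830 = 0.07470 m
Δh = 0.04452 + 0.07470 = 0.11922 m

12 cm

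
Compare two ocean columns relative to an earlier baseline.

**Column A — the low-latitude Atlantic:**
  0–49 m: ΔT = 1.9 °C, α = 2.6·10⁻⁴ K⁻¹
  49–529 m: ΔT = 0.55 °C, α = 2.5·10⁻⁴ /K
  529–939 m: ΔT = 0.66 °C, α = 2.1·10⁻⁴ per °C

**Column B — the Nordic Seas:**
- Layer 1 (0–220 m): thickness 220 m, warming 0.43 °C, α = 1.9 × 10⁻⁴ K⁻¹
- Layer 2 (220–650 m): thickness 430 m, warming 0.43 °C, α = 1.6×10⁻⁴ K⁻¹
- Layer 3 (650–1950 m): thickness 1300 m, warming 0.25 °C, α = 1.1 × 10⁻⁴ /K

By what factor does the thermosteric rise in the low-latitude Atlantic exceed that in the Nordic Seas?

A Layer 1: 2.6×10⁻⁴ × 1.9 × 49 = 0.024206 m
A Layer 2: 480 × 2.5×10⁻⁴ × 0.55 = 0.06600 m
A 529–939 m: 0.66 × 410 × 2.1×10⁻⁴ = 0.056826 m
A total: 0.147032 m
B Layer 1: 1.9×10⁻⁴ × 0.43 × 220 = 0.017974 m
B Layer 2: 1.6×10⁻⁴ × 0.43 × 430 = 0.029584 m
B 0.25 × 1.1×10⁻⁴ × 1300 = 0.03575 m
B total: 0.083308 m
Ratio: 0.147032 / 0.083308 ≈ 1.765

≈ 1.8×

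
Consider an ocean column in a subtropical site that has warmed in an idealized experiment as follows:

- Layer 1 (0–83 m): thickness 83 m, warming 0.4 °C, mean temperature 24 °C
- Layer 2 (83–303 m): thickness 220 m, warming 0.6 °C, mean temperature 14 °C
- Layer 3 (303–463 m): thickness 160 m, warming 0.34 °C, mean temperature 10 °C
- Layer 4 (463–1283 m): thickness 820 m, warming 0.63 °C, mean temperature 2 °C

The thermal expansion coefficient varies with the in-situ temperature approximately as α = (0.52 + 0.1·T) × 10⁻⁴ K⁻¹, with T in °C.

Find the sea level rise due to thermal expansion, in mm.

Δh = 80.5 mm

Layer 1: α = (0.52 + 0.1×24)×10⁻⁴ = 2.92×10⁻⁴ K⁻¹
Layer 2: α = (0.52 + 0.1×14)×10⁻⁴ = 1.92×10⁻⁴ K⁻¹
Layer 3: α = (0.52 + 0.1×10)×10⁻⁴ = 1.52×10⁻⁴ K⁻¹
Layer 4: α = (0.52 + 0.1×2)×10⁻⁴ = 0.72×10⁻⁴ K⁻¹
0–83 m: 83 × 2.92×10⁻⁴ × 0.4 = 0.0096944 m
83–303 m: 0.6 × 220 × 1.92×10⁻⁴ = 0.025344 m
Layer 3: 1.52×10⁻⁴ × 0.34 × 160 = 0.0082688 m
0.63 × 0.72×10⁻⁴ × 820 = 0.0371952 m
Δh = 0.0096944 + 0.025344 + 0.0082688 + 0.0371952 = 0.0805024 m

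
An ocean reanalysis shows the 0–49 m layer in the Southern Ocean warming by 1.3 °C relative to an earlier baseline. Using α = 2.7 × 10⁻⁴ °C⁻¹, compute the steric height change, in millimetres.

17 mm

Δh = αΔT·H = 2.7×10⁻⁴ × 1.3 × 49 = 0.017199 m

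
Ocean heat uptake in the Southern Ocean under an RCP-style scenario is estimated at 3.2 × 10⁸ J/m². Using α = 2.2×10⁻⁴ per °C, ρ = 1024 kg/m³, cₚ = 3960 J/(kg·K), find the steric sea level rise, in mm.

Δh = αQ/(ρcₚ) = 2.2×10⁻⁴ × 3.2×10⁸ / (1024 × 3960) ≈ 0.017361 m

Δh ≈ 17.4 mm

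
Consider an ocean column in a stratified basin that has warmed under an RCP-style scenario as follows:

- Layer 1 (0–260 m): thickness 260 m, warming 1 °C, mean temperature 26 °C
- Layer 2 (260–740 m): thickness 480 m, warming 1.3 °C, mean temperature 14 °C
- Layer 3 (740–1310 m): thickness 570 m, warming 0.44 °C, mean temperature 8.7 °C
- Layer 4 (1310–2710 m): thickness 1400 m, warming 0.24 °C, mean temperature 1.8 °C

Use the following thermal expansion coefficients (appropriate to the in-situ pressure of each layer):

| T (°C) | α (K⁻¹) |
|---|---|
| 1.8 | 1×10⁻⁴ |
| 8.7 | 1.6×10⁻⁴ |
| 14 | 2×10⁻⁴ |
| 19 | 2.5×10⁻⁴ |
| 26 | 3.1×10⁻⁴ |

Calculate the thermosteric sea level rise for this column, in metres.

0.279 m of thermosteric rise

Layer 1 at 26 °C → α = 3.1×10⁻⁴ K⁻¹
Layer 2 at 14 °C → α = 2×10⁻⁴ K⁻¹
Layer 3 at 8.7 °C → α = 1.6×10⁻⁴ K⁻¹
Layer 4 at 1.8 °C → α = 1×10⁻⁴ K⁻¹
0–260 m: 260 × 3.1×10⁻⁴ × 1 = 0.08060 m
1.3 × 2×10⁻⁴ × 480 = 0.12480 m
740–1310 m: 1.6×10⁻⁴ × 570 × 0.44 = 0.040128 m
1400 × 1×10⁻⁴ × 0.24 = 0.03360 m
Δh = 0.08060 + 0.12480 + 0.040128 + 0.03360 = 0.279128 m ≈ 0.279 m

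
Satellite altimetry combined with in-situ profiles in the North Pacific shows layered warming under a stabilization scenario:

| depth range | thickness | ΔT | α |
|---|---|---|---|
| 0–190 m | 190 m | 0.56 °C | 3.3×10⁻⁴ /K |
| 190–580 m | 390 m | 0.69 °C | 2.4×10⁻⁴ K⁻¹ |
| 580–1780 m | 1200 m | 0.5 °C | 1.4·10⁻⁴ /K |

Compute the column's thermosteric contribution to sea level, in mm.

Δh ≈ 184 mm

Layer 1: 190 × 3.3×10⁻⁴ × 0.56 = 0.035112 m
190–580 m: 2.4×10⁻⁴ × 0.69 × 390 = 0.064584 m
0.5 × 1200 × 1.4×10⁻⁴ = 0.08400 m
Δh = 0.035112 + 0.064584 + 0.08400 = 0.183696 m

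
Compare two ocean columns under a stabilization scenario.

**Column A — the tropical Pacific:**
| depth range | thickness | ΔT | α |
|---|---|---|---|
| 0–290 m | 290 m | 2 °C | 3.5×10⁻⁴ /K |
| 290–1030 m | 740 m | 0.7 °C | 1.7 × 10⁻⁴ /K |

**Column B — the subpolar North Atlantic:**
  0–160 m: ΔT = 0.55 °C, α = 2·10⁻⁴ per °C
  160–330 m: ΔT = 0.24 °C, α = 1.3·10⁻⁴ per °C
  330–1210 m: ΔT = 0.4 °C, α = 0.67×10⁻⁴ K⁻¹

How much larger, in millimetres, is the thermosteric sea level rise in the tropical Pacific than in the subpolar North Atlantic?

A 0–290 m: 3.5×10⁻⁴ × 290 × 2 = 0.20300 m
A 290–1030 m: 1.7×10⁻⁴ × 0.7 × 740 = 0.08806 m
A total: 0.29106 m
B 160 × 2×10⁻⁴ × 0.55 = 0.01760 m
B Layer 2: 0.24 × 170 × 1.3×10⁻⁴ = 0.005304 m
B 330–1210 m: 880 × 0.67×10⁻⁴ × 0.4 = 0.023584 m
B total: 0.046488 m
Difference: 0.29106 − 0.046488 = 0.244572 m

240 mm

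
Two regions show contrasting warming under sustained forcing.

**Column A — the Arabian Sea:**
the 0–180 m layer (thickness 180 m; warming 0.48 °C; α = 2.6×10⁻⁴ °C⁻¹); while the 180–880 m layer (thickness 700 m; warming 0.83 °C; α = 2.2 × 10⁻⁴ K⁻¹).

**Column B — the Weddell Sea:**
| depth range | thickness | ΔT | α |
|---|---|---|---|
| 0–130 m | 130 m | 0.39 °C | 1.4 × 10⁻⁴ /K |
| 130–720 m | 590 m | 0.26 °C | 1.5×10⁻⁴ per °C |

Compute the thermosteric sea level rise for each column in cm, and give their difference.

A: 15 cm; B: 3.0 cm; difference 12 cm

A 180 × 2.6×10⁻⁴ × 0.48 = 0.022464 m
A 180–880 m: 700 × 0.83 × 2.2×10⁻⁴ = 0.12782 m
A total: 0.150284 m
B 1.4×10⁻⁴ × 0.39 × 130 = 0.007098 m
B 130–720 m: 1.5×10⁻⁴ × 590 × 0.26 = 0.02301 m
B total: 0.030108 m
Difference: 0.150284 − 0.030108 = 0.120176 m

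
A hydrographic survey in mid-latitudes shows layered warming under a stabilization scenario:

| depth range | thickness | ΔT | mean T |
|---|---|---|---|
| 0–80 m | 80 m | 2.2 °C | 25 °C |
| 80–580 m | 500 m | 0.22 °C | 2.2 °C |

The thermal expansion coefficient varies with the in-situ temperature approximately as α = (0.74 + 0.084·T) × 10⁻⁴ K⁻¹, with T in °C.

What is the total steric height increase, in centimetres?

Layer 1: α = (0.74 + 0.084×25)×10⁻⁴ = 2.84×10⁻⁴ K⁻¹
Layer 2: α = (0.74 + 0.084×2.2)×10⁻⁴ = 0.9248×10⁻⁴ K⁻¹
0–80 m: 80 × 2.2 × 2.84×10⁻⁴ = 0.049984 m
80–580 m: 0.22 × 500 × 0.9248×10⁻⁴ = 0.0101728 m
Δh = 0.049984 + 0.0101728 = 0.0601568 m

about 6.02 cm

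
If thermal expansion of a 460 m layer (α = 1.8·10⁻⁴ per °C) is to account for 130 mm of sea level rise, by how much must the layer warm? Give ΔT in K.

1.57 K

ΔT = Δh/(αH) = 0.13 / (1.8×10⁻⁴ × 460) ≈ 1.570 K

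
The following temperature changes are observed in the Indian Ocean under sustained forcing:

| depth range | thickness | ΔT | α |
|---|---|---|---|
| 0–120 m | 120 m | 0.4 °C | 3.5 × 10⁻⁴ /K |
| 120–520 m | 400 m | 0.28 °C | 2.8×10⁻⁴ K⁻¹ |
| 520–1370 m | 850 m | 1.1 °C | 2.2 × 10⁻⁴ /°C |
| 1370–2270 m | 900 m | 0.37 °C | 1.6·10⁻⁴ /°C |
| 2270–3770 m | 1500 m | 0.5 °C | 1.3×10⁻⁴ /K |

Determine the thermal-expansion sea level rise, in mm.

405 mm of thermosteric rise

Layer 1: 3.5×10⁻⁴ × 120 × 0.4 = 0.01680 m
400 × 2.8×10⁻⁴ × 0.28 = 0.03136 m
520–1370 m: 2.2×10⁻⁴ × 850 × 1.1 = 0.20570 m
0.37 × 900 × 1.6×10⁻⁴ = 0.05328 m
Layer 5: 1500 × 0.5 × 1.3×10⁻⁴ = 0.09750 m
Δh = 0.01680 + 0.03136 + 0.20570 + 0.05328 + 0.09750 = 0.40464 m ≈ 405 mm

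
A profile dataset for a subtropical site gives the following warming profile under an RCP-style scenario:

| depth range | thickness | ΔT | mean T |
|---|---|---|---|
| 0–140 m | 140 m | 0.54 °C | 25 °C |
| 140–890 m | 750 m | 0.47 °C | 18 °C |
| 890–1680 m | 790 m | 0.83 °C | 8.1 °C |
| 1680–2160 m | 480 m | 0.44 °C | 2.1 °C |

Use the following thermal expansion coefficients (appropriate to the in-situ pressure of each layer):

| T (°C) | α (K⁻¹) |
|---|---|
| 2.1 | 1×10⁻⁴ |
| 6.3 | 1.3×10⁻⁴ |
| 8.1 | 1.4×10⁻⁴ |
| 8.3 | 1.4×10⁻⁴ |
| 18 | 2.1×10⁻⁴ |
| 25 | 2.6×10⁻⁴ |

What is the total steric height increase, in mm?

about 210 mm

Layer 1 at 25 °C → α = 2.6×10⁻⁴ K⁻¹
Layer 2 at 18 °C → α = 2.1×10⁻⁴ K⁻¹
Layer 3 at 8.1 °C → α = 1.4×10⁻⁴ K⁻¹
Layer 4 at 2.1 °C → α = 1×10⁻⁴ K⁻¹
Layer 1: 0.54 × 2.6×10⁻⁴ × 140 = 0.019656 m
2.1×10⁻⁴ × 0.47 × 750 = 0.074025 m
Layer 3: 0.83 × 790 × 1.4×10⁻⁴ = 0.091798 m
1×10⁻⁴ × 480 × 0.44 = 0.02112 m
Δh = 0.019656 + 0.074025 + 0.091798 + 0.02112 = 0.206599 m ≈ 210 mm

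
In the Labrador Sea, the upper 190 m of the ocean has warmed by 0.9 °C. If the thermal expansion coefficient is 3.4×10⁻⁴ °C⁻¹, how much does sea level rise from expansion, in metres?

Δh = αΔT·H = 3.4×10⁻⁴ × 0.9 × 190 = 0.05814 m

Δh ≈ 0.0581 m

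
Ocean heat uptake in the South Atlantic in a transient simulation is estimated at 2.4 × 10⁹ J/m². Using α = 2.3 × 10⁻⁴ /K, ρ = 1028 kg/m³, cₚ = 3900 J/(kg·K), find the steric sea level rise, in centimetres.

13.8 cm

Δh = αQ/(ρcₚ) = 2.3×10⁻⁴ × 2.4×10⁹ / (1028 × 3900) ≈ 0.13768 m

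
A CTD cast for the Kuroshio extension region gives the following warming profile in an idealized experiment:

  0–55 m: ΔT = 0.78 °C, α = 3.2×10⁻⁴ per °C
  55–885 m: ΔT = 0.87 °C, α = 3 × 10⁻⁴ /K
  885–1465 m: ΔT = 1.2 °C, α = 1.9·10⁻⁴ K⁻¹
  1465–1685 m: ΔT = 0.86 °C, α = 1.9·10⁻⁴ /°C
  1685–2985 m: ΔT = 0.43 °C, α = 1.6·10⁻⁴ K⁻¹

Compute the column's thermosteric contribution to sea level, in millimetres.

488 mm of thermosteric rise

0.78 × 3.2×10⁻⁴ × 55 = 0.013728 m
830 × 3×10⁻⁴ × 0.87 = 0.21663 m
Layer 3: 580 × 1.9×10⁻⁴ × 1.2 = 0.13224 m
Layer 4: 220 × 0.86 × 1.9×10⁻⁴ = 0.035948 m
1685–2985 m: 1300 × 1.6×10⁻⁴ × 0.43 = 0.08944 m
Δh = 0.013728 + 0.21663 + 0.13224 + 0.035948 + 0.08944 = 0.487986 m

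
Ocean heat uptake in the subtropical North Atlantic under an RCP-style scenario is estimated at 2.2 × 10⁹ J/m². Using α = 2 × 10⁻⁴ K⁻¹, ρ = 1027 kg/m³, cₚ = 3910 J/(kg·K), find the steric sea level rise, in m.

Δh = αQ/(ρcₚ) = 2×10⁻⁴ × 2.2×10⁹ / (1027 × 3910) ≈ 0.10957 m

about 0.110 m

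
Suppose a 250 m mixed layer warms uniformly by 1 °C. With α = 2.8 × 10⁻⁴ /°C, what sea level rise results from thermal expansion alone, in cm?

Δh = αΔT·H = 2.8×10⁻⁴ × 1 × 250 = 0.07000 m

Δh = 7.0 cm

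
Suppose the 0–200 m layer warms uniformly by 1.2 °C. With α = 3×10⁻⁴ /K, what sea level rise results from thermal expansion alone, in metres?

Δh = 0.072 m

Δh = αΔT·H = 3×10⁻⁴ × 1.2 × 200 = 0.07200 m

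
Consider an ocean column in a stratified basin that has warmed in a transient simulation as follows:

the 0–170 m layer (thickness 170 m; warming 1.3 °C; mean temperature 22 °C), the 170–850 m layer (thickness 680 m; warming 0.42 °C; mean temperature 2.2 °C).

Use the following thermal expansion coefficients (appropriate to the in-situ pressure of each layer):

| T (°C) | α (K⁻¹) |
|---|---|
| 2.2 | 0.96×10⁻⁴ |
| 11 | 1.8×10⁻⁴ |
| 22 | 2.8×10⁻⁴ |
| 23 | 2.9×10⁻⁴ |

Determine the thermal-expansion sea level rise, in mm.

Layer 1 at 22 °C → α = 2.8×10⁻⁴ K⁻¹
Layer 2 at 2.2 °C → α = 0.96×10⁻⁴ K⁻¹
0–170 m: 2.8×10⁻⁴ × 170 × 1.3 = 0.06188 m
Layer 2: 0.42 × 680 × 0.96×10⁻⁴ = 0.0274176 m
Δh = 0.06188 + 0.0274176 = 0.0892976 m

Δh ≈ 89.3 mm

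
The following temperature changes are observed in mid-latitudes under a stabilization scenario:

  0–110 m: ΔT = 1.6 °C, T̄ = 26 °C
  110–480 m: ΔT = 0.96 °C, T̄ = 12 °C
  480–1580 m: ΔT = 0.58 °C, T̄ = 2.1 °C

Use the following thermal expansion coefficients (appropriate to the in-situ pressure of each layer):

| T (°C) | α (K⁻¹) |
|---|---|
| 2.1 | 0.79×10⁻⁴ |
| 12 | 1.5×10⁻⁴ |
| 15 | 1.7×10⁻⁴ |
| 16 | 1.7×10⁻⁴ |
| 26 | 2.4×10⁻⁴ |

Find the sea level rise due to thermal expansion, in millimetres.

Layer 1 at 26 °C → α = 2.4×10⁻⁴ K⁻¹
Layer 2 at 12 °C → α = 1.5×10⁻⁴ K⁻¹
Layer 3 at 2.1 °C → α = 0.79×10⁻⁴ K⁻¹
Layer 1: 2.4×10⁻⁴ × 110 × 1.6 = 0.04224 m
110–480 m: 1.5×10⁻⁴ × 370 × 0.96 = 0.05328 m
0.58 × 1100 × 0.79×10⁻⁴ = 0.050402 m
Δh = 0.04224 + 0.05328 + 0.050402 = 0.145922 m

150 mm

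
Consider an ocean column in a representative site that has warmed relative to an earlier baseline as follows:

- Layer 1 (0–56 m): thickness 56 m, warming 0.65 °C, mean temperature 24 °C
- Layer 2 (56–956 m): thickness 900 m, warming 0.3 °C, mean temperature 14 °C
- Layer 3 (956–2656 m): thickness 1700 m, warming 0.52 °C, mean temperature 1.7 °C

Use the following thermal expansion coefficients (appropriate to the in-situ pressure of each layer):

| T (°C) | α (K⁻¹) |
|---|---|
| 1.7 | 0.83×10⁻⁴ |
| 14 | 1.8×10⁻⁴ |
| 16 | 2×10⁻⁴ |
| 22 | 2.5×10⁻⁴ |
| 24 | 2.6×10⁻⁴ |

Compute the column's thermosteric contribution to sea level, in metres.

Δh = 0.131 m

Layer 1 at 24 °C → α = 2.6×10⁻⁴ K⁻¹
Layer 2 at 14 °C → α = 1.8×10⁻⁴ K⁻¹
Layer 3 at 1.7 °C → α = 0.83×10⁻⁴ K⁻¹
56 × 0.65 × 2.6×10⁻⁴ = 0.009464 m
Layer 2: 0.3 × 1.8×10⁻⁴ × 900 = 0.04860 m
Layer 3: 1700 × 0.83×10⁻⁴ × 0.52 = 0.073372 m
Δh = 0.009464 + 0.04860 + 0.073372 = 0.131436 m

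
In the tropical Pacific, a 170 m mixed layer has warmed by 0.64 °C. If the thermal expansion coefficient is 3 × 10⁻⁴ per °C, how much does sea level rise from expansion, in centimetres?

3.26 cm of thermosteric rise

Δh = αΔT·H = 3×10⁻⁴ × 0.64 × 170 = 0.03264 m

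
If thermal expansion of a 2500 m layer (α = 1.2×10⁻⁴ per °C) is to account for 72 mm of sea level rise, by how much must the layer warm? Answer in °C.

0.24 °C

ΔT = Δh/(αH) = 0.072 / (1.2×10⁻⁴ × 2500) = 0.2400 °C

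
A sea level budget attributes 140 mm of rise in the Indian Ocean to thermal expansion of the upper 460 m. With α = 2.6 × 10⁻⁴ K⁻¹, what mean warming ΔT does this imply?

about 1.2 °C

ΔT = Δh/(αH) = 0.14 / (2.6×10⁻⁴ × 460) ≈ 1.171 °C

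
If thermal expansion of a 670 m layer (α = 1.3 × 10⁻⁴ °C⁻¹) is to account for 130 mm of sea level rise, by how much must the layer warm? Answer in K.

1.5 K

ΔT = Δh/(αH) = 0.13 / (1.3×10⁻⁴ × 670) ≈ 1.493 K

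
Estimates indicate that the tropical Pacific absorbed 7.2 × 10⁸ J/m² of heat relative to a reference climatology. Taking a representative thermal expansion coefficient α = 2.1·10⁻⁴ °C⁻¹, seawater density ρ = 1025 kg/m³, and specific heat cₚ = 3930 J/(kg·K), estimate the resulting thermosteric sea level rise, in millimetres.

Δh ≈ 37.5 mm

Δh = αQ/(ρcₚ) = 2.1×10⁻⁴ × 7.2×10⁸ / (1025 × 3930) ≈ 0.037535 m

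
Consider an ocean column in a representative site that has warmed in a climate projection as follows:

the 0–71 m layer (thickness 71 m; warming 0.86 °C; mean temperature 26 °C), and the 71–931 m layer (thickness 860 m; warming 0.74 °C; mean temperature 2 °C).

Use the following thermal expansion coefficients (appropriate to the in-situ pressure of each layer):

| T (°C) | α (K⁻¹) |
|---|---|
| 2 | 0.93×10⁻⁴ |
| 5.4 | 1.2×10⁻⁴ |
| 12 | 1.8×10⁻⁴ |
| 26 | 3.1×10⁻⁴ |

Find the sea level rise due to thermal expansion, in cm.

Layer 1 at 26 °C → α = 3.1×10⁻⁴ K⁻¹
Layer 2 at 2 °C → α = 0.93×10⁻⁴ K⁻¹
0–71 m: 71 × 0.86 × 3.1×10⁻⁴ = 0.0189286 m
Layer 2: 0.93×10⁻⁴ × 860 × 0.74 = 0.0591852 m
Δh = 0.0189286 + 0.0591852 = 0.0781138 m

7.81 cm of thermosteric rise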